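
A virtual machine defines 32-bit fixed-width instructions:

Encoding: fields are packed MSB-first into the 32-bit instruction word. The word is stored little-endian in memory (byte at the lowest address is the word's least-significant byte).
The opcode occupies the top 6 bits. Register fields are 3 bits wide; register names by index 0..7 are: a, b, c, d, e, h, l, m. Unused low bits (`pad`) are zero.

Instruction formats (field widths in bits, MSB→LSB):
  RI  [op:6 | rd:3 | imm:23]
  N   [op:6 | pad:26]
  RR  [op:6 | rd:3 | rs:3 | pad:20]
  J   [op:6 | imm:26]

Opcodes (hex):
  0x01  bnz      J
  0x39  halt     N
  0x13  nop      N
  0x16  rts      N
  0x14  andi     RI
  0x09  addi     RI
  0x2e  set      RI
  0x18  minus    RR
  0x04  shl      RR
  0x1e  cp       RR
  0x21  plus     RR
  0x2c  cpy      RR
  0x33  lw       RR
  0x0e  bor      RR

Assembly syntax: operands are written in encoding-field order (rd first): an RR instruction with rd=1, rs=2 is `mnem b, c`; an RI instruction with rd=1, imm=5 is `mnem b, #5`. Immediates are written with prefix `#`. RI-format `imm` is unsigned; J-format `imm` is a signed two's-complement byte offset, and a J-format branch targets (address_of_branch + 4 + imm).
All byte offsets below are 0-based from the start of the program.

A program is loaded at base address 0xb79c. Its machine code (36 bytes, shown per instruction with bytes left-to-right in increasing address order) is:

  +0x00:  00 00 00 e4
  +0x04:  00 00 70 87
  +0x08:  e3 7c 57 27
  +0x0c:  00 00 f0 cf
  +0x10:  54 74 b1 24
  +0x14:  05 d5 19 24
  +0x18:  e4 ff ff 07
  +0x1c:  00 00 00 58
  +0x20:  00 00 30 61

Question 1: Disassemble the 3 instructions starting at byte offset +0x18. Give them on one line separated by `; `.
bnz #-28; rts; minus c, d

@+18  little-endian(e4 ff ff 07) = 0x07ffffe4
  top 6b → 0x1 → bnz [J]
  imm@[25:0]=0x3ffffe4 (s26→-28) ⇒ #-28
@+1c  little-endian(00 00 00 58) = 0x58000000
  top 6b → 0x16 → rts [N]
@+20  little-endian(00 00 30 61) = 0x61300000
  top 6b → 0x18 → minus [RR]
  rd@[25:23]=0x2 ⇒ c
  rs@[22:20]=0x3 ⇒ d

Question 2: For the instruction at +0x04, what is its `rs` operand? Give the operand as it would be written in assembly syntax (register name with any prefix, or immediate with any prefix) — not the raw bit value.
[04] 00 00 70 87 → 0x87700000
  opcode bits[31:26]=0x21: plus/RR
  rd@[25:23]=0x6 ⇒ l
  rs@[22:20]=0x7 ⇒ m

m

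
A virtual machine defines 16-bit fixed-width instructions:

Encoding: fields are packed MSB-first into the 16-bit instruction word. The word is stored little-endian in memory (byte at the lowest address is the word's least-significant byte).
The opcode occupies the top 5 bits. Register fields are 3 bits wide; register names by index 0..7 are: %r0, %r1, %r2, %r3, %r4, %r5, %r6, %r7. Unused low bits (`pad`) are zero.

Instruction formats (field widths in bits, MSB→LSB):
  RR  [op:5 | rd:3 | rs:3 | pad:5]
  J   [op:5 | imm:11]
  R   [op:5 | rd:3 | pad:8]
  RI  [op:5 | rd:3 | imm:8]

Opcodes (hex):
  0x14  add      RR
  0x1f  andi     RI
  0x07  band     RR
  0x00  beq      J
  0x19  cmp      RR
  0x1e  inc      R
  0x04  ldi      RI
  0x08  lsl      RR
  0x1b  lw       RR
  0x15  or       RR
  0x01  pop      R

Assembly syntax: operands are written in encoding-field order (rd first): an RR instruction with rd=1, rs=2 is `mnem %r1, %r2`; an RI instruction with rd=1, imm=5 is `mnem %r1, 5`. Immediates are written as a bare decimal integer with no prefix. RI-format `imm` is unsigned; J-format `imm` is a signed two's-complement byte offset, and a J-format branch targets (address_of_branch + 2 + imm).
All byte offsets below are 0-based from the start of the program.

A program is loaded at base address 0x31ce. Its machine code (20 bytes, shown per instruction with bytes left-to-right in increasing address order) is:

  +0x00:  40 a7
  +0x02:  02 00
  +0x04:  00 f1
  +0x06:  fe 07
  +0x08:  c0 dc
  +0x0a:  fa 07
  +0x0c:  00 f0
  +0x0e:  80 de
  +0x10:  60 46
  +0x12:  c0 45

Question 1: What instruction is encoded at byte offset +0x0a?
+0x0a: fa 07 ⇒ word 0x07fa (little)
  opcode bits[15:11]=0x0: beq/J
  [10:0] imm=2042 (s11→-6) = -6

beq -6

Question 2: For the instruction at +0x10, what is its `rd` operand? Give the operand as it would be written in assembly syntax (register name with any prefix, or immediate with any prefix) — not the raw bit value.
%r6

+0x10: 60 46 ⇒ word 0x4660 (little)
  opcode bits[15:11]=0x8: lsl/RR
  rd: (w>>8)&0x7=0x6 → %r6
  rs: (w>>5)&0x7=0x3 → %r3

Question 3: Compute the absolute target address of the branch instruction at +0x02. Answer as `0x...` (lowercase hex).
0x31d4

+0x02: 02 00 ⇒ word 0x0002 (little)
  top 5b → 0x0 → beq [J]
  imm: (w>>0)&0x7ff=0x2 → 2
  target = base 0x31ce + off 0x02 + 2 + imm 2 = 0x31d4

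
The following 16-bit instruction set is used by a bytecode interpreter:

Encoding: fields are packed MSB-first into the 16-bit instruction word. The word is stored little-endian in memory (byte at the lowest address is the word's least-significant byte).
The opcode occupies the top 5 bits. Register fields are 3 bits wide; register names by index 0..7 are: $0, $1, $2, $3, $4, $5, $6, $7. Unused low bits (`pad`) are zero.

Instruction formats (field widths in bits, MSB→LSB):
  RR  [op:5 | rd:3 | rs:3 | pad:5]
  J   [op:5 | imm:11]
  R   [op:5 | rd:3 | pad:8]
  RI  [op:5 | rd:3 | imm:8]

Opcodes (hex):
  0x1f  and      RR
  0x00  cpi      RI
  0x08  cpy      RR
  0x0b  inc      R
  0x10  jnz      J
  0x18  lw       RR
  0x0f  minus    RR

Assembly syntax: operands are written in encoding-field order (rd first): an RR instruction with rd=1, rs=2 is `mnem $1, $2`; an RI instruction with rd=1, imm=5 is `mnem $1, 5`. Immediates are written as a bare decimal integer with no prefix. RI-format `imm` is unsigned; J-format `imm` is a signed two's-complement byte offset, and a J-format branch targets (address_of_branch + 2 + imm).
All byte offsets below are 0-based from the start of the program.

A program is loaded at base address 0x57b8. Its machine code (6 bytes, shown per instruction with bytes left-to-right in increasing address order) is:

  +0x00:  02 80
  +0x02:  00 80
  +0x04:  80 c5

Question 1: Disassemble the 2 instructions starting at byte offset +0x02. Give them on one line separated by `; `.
+0x02: 00 80 ⇒ word 0x8000 (little)
  opcode bits[15:11]=0x10: jnz/J
  [10:0] imm=0 = 0
+0x04: 80 c5 ⇒ word 0xc580 (little)
  opcode bits[15:11]=0x18: lw/RR
  [10:8] rd=5 = $5
  [7:5] rs=4 = $4

jnz 0; lw $5, $4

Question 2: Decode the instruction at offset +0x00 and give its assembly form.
jnz 2

@+00  little-endian(02 80) = 0x8002
  top 5b → 0x10 → jnz [J]
  imm: (w>>0)&0x7ff=0x2 → 2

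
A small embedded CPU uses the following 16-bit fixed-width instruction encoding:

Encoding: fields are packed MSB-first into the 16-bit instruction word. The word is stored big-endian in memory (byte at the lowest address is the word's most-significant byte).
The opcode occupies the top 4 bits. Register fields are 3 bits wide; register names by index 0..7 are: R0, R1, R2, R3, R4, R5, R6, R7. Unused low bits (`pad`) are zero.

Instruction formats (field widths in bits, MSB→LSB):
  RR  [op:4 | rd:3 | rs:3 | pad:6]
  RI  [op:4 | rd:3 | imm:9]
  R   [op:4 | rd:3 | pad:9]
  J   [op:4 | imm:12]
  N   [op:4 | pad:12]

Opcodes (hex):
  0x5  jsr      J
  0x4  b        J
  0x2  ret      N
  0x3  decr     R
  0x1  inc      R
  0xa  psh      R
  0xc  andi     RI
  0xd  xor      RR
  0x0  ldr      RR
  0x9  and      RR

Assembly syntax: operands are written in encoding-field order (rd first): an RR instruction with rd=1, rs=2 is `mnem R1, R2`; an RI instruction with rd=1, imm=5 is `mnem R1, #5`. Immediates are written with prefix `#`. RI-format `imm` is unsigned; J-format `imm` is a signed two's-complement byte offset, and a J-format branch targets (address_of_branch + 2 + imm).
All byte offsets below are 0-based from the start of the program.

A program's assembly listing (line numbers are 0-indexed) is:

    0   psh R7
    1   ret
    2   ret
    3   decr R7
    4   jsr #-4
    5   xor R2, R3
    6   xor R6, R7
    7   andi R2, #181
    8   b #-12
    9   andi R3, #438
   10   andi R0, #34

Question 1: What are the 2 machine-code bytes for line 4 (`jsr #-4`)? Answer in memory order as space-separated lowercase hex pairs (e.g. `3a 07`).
5f fc

4. jsr fields op=0x5:4|imm=-4:12 → word 5ffch → 5f fc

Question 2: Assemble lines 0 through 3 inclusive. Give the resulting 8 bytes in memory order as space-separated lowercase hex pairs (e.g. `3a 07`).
0. psh fields op=0xa:4|rd=7:3|pad=0:9 → word ae00h → ae 00
1. ret fields op=0x2:4|pad=0:12 → word 2000h → 20 00
2. ret fields op=0x2:4|pad=0:12 → word 2000h → 20 00
3. decr fields op=0x3:4|rd=7:3|pad=0:9 → word 3e00h → 3e 00

ae 00 20 00 20 00 3e 00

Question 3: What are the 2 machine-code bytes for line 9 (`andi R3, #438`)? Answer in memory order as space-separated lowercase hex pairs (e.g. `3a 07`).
c7 b6

line 9 (andi): pack op=0xc:4|rd=3:3|imm=438:9 = 0xc7b6; big→ c7 b6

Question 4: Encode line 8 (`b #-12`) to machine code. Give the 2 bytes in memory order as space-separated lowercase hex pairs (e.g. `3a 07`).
8. b fields op=0x4:4|imm=-12:12 → word 4ff4h → 4f f4

4f f4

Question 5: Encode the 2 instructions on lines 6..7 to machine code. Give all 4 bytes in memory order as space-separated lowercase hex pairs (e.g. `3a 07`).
6. xor fields op=0xd:4|rd=6:3|rs=7:3|pad=0:6 → word ddc0h → dd c0
7. andi fields op=0xc:4|rd=2:3|imm=181:9 → word c4b5h → c4 b5

dd c0 c4 b5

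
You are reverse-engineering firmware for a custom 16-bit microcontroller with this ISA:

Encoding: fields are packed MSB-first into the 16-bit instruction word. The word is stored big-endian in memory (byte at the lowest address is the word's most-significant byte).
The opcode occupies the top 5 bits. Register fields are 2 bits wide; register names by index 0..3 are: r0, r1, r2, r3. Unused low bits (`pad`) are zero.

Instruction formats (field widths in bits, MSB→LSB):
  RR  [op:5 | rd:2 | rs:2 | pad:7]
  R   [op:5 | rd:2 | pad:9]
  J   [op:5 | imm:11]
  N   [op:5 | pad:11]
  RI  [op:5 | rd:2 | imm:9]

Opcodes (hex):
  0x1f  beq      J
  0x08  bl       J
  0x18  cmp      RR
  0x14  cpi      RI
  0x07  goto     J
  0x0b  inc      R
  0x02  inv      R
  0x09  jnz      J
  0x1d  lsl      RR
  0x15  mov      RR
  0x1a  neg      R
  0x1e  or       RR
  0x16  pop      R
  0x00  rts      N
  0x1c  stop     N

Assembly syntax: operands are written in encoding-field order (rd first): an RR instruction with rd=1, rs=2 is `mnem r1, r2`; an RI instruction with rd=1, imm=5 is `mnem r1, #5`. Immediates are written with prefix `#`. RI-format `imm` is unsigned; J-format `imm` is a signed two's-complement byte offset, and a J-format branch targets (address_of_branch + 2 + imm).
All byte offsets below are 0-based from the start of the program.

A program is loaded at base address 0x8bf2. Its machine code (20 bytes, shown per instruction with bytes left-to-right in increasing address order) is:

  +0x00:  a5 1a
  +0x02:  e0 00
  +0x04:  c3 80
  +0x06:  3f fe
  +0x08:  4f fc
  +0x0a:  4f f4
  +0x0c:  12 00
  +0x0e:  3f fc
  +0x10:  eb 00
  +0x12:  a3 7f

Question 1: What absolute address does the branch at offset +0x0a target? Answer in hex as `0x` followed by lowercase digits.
[0a] 4f f4 → 0x4ff4
  top 5b → 0x9 → jnz [J]
  imm@[10:0]=0x7f4 (s11→-12) ⇒ #-12
  target = base 0x8bf2 + off 0x0a + 2 + imm -12 = 0x8bf2

0x8bf2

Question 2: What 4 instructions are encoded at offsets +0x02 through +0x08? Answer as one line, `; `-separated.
@+02  big-endian(e0 00) = 0xe000
  opcode bits[15:11]=0x1c: stop/N
@+04  big-endian(c3 80) = 0xc380
  opcode bits[15:11]=0x18: cmp/RR
  rd: (w>>9)&0x3=0x1 → r1
  rs: (w>>7)&0x3=0x3 → r3
@+06  big-endian(3f fe) = 0x3ffe
  opcode bits[15:11]=0x7: goto/J
  imm: (w>>0)&0x7ff=0x7fe (s11→-2) → #-2
@+08  big-endian(4f fc) = 0x4ffc
  opcode bits[15:11]=0x9: jnz/J
  imm: (w>>0)&0x7ff=0x7fc (s11→-4) → #-4

stop; cmp r1, r3; goto #-2; jnz #-4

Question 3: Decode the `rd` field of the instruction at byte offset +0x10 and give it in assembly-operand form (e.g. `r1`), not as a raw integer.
[10] eb 00 → 0xeb00
  top 5b → 0x1d → lsl [RR]
  rd@[10:9]=0x1 ⇒ r1
  rs@[8:7]=0x2 ⇒ r2

r1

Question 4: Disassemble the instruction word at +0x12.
[12] a3 7f → 0xa37f
  opcode bits[15:11]=0x14: cpi/RI
  rd@[10:9]=0x1 ⇒ r1
  imm@[8:0]=0x17f ⇒ #383

cpi r1, #383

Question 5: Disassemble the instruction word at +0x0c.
@+0c  big-endian(12 00) = 0x1200
  opcode bits[15:11]=0x2: inv/R
  rd@[10:9]=0x1 ⇒ r1

inv r1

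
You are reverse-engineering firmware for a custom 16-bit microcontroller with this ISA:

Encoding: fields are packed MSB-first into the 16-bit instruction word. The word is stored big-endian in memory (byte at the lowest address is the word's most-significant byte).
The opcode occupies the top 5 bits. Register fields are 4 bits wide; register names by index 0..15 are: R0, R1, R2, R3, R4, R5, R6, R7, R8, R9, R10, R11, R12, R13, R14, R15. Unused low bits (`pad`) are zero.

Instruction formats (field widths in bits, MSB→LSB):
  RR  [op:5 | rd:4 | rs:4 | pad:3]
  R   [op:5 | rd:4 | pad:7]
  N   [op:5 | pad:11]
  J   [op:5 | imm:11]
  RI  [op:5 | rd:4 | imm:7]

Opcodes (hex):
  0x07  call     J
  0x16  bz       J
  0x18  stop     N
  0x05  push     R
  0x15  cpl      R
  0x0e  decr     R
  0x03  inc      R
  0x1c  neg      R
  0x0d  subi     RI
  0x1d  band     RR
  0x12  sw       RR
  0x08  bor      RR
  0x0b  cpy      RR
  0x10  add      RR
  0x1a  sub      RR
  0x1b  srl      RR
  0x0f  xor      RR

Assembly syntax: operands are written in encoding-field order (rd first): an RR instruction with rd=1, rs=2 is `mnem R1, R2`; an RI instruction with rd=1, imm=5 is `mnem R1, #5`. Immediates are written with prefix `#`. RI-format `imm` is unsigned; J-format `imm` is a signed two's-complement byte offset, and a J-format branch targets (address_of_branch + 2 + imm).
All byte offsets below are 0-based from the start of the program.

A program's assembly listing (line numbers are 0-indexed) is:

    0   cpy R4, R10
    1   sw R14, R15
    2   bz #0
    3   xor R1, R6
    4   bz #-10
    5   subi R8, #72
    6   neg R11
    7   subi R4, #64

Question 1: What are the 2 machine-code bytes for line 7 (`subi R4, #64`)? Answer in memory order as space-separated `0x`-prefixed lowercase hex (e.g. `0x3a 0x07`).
line 7 (subi): pack op=0xd:5|rd=4:4|imm=64:7 = 0x6a40; big→ 6a 40

0x6a 0x40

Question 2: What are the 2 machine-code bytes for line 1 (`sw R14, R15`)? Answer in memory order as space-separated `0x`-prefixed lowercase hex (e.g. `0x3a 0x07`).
1. sw fields op=0x12:5|rd=14:4|rs=15:4|pad=0:3 → word 9778h → 97 78

0x97 0x78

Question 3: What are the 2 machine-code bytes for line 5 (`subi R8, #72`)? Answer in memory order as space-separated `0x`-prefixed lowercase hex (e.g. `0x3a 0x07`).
0x6c 0x48

line 5 (subi): pack op=0xd:5|rd=8:4|imm=72:7 = 0x6c48; big→ 6c 48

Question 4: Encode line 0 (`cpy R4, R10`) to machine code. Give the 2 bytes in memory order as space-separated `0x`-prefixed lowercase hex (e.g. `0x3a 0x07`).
L0: cpy op=0xb:5|rd=4:4|rs=10:4|pad=0:3 ⇒ 0x5a50 ⇒ big 5a 50

0x5a 0x50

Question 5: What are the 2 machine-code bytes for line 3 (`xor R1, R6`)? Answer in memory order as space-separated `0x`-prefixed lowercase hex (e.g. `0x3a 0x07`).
L3: xor op=0xf:5|rd=1:4|rs=6:4|pad=0:3 ⇒ 0x78b0 ⇒ big 78 b0

0x78 0xb0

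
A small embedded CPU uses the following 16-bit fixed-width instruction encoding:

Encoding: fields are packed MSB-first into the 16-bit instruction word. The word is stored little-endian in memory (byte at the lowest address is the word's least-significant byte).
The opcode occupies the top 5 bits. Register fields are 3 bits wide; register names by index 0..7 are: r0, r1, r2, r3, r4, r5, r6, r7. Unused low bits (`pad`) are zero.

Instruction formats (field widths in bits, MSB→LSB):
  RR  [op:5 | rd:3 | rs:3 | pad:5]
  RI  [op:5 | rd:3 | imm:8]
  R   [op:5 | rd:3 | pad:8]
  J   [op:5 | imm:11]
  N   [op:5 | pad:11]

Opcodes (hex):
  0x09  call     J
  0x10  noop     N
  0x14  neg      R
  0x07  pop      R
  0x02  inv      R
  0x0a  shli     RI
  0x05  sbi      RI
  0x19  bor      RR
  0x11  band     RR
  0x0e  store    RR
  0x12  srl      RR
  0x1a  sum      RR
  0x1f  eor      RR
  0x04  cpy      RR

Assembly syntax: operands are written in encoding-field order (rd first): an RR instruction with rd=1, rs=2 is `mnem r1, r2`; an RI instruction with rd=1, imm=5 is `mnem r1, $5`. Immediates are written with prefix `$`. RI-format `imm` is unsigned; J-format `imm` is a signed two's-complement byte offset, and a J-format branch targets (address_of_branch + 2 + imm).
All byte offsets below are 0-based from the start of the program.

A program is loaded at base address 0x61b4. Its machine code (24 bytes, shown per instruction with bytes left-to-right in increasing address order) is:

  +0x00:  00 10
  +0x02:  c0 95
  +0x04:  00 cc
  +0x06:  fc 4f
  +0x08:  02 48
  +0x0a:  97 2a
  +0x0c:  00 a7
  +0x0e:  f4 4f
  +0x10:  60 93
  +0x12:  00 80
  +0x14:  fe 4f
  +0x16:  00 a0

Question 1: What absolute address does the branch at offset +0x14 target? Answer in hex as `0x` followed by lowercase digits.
[14] fe 4f → 0x4ffe
  opcode bits[15:11]=0x9: call/J
  [10:0] imm=2046 (s11→-2) = $-2
  target = base 0x61b4 + off 0x14 + 2 + imm -2 = 0x61c8

0x61c8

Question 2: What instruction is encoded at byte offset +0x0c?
neg r7

off 0x0c: read 00 a7 as little → 0xa700
  opcode bits[15:11]=0x14: neg/R
  [10:8] rd=7 = r7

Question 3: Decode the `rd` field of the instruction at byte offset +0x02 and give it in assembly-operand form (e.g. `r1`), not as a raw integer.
@+02  little-endian(c0 95) = 0x95c0
  op=0x95c0>>11=0x12 ⇒ srl (RR)
  [10:8] rd=5 = r5
  [7:5] rs=6 = r6

r5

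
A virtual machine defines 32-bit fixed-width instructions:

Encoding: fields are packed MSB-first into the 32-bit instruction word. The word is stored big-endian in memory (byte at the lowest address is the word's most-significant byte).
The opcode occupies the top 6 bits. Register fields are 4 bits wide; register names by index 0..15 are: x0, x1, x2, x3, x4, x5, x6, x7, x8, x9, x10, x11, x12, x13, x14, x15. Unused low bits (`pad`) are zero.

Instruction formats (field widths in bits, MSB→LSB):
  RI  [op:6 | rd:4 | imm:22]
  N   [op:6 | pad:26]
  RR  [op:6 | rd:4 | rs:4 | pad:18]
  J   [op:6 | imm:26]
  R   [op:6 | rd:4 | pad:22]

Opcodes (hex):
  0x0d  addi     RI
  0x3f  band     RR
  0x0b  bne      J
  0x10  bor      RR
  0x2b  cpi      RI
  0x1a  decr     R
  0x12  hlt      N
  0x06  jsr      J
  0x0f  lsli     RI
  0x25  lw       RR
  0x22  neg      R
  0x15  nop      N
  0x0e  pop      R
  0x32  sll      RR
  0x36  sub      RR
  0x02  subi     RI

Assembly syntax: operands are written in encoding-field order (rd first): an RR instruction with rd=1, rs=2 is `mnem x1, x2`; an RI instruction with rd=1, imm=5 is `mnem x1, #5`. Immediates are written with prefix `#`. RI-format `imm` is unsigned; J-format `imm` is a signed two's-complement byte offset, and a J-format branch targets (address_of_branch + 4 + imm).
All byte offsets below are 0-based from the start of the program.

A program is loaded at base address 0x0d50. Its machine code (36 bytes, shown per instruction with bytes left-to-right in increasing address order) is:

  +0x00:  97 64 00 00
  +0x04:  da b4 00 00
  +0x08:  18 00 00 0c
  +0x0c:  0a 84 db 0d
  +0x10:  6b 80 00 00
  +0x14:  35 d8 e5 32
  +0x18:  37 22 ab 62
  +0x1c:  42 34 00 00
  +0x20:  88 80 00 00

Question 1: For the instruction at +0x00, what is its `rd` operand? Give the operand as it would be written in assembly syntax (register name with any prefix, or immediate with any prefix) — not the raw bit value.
[00] 97 64 00 00 → 0x97640000
  opcode bits[31:26]=0x25: lw/RR
  rd@[25:22]=0xd ⇒ x13
  rs@[21:18]=0x9 ⇒ x9

x13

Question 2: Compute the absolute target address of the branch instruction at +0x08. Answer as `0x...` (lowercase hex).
0x0d68

@+08  big-endian(18 00 00 0c) = 0x1800000c
  op=0x1800000c>>26=0x6 ⇒ jsr (J)
  imm: (w>>0)&0x3ffffff=0xc → #12
  target = base 0x0d50 + off 0x08 + 4 + imm 12 = 0x0d68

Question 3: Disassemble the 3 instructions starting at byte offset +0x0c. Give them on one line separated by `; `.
off 0x0c: read 0a 84 db 0d as big → 0x0a84db0d
  opcode bits[31:26]=0x2: subi/RI
  rd: (w>>22)&0xf=0xa → x10
  imm: (w>>0)&0x3fffff=0x4db0d → #318221
off 0x10: read 6b 80 00 00 as big → 0x6b800000
  opcode bits[31:26]=0x1a: decr/R
  rd: (w>>22)&0xf=0xe → x14
off 0x14: read 35 d8 e5 32 as big → 0x35d8e532
  opcode bits[31:26]=0xd: addi/RI
  rd: (w>>22)&0xf=0x7 → x7
  imm: (w>>0)&0x3fffff=0x18e532 → #1631538

subi x10, #318221; decr x14; addi x7, #1631538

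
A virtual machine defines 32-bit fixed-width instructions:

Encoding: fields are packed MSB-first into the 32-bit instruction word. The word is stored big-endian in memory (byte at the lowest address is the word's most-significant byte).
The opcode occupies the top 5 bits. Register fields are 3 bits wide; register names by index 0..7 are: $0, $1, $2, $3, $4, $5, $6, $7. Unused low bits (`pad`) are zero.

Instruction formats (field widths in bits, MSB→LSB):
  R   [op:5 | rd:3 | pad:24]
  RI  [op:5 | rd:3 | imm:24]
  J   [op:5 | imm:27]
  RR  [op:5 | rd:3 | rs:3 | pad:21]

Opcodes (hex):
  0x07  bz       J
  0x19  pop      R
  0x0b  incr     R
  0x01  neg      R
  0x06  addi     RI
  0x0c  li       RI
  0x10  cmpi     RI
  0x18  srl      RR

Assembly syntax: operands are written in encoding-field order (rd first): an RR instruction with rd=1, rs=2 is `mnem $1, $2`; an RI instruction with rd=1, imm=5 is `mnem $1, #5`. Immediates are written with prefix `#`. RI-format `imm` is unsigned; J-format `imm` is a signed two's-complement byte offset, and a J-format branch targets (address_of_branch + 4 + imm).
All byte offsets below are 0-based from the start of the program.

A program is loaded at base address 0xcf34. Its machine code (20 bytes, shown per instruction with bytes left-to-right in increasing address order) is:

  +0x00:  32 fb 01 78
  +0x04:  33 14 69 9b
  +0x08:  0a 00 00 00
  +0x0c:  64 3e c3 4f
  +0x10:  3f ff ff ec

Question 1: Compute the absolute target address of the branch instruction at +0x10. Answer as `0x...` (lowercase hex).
0xcf34

off 0x10: read 3f ff ff ec as big → 0x3fffffec
  top 5b → 0x7 → bz [J]
  imm@[26:0]=0x7ffffec (s27→-20) ⇒ #-20
  target = base 0xcf34 + off 0x10 + 4 + imm -20 = 0xcf34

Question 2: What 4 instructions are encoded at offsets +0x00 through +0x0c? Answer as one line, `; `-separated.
addi $2, #16449912; addi $3, #1337755; neg $2; li $4, #4113231

@+00  big-endian(32 fb 01 78) = 0x32fb0178
  opcode bits[31:27]=0x6: addi/RI
  rd: (w>>24)&0x7=0x2 → $2
  imm: (w>>0)&0xffffff=0xfb0178 → #16449912
@+04  big-endian(33 14 69 9b) = 0x3314699b
  opcode bits[31:27]=0x6: addi/RI
  rd: (w>>24)&0x7=0x3 → $3
  imm: (w>>0)&0xffffff=0x14699b → #1337755
@+08  big-endian(0a 00 00 00) = 0x0a000000
  opcode bits[31:27]=0x1: neg/R
  rd: (w>>24)&0x7=0x2 → $2
@+0c  big-endian(64 3e c3 4f) = 0x643ec34f
  opcode bits[31:27]=0xc: li/RI
  rd: (w>>24)&0x7=0x4 → $4
  imm: (w>>0)&0xffffff=0x3ec34f → #4113231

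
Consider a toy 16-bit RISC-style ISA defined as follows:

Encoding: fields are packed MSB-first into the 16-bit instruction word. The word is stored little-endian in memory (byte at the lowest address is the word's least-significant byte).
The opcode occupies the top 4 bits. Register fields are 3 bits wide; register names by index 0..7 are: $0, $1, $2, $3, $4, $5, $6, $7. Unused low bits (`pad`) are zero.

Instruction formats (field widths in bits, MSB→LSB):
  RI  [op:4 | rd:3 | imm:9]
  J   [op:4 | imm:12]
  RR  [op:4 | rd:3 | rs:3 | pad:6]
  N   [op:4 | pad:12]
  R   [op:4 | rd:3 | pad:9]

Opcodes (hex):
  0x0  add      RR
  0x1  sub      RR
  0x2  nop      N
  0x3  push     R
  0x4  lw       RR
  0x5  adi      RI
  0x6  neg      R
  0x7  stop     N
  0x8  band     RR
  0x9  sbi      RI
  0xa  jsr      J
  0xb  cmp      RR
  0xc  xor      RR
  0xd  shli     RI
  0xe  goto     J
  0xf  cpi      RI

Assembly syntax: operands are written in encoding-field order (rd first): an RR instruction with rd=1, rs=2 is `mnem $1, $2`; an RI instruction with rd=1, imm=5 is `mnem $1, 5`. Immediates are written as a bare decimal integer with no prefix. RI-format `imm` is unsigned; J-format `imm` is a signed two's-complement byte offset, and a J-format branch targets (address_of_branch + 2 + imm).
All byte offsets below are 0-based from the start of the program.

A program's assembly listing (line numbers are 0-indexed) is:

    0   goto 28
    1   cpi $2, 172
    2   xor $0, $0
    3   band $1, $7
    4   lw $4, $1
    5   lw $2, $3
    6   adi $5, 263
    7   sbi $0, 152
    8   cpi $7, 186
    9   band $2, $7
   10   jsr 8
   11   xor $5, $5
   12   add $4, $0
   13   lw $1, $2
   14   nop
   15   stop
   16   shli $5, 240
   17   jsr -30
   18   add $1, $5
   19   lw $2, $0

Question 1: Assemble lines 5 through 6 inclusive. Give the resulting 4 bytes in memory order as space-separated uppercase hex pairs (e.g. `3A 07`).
L5: lw op=0x4:4|rd=2:3|rs=3:3|pad=0:6 ⇒ 0x44c0 ⇒ little c0 44
L6: adi op=0x5:4|rd=5:3|imm=263:9 ⇒ 0x5b07 ⇒ little 07 5b

C0 44 07 5B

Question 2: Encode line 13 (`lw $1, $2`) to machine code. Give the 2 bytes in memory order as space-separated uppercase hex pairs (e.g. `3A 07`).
80 42

line 13 (lw): pack op=0x4:4|rd=1:3|rs=2:3|pad=0:6 = 0x4280; little→ 80 42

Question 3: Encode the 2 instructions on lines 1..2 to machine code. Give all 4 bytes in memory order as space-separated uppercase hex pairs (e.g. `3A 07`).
AC F4 00 C0

line 1 (cpi): pack op=0xf:4|rd=2:3|imm=172:9 = 0xf4ac; little→ ac f4
line 2 (xor): pack op=0xc:4|rd=0:3|rs=0:3|pad=0:6 = 0xc000; little→ 00 c0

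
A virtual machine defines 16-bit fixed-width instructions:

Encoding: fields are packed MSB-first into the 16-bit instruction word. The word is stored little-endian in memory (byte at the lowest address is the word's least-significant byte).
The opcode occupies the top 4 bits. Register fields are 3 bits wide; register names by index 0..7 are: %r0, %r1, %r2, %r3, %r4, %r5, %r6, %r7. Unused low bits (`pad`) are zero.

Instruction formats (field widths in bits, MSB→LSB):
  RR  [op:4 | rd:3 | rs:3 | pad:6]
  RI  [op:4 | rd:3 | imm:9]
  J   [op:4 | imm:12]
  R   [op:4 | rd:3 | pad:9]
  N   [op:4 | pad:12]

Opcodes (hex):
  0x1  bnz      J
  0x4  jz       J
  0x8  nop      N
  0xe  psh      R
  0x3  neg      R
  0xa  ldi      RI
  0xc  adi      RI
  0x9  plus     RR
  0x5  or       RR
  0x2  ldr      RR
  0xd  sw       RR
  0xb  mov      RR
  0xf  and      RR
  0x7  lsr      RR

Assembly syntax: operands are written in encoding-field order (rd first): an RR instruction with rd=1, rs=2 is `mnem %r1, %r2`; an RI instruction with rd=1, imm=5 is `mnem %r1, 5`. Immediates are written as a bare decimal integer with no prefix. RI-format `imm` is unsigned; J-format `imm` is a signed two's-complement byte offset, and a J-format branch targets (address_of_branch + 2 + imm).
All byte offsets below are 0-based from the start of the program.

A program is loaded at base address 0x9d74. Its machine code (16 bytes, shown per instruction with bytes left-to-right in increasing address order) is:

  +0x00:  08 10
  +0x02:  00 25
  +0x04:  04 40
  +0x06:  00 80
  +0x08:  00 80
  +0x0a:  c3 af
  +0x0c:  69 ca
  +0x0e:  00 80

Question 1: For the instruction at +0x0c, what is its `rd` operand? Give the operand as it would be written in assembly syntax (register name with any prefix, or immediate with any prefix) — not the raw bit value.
@+0c  little-endian(69 ca) = 0xca69
  top 4b → 0xc → adi [RI]
  rd@[11:9]=0x5 ⇒ %r5
  imm@[8:0]=0x69 ⇒ 105

%r5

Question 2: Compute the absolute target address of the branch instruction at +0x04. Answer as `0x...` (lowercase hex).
0x9d7e

[04] 04 40 → 0x4004
  opcode bits[15:12]=0x4: jz/J
  [11:0] imm=4 = 4
  target = base 0x9d74 + off 0x04 + 2 + imm 4 = 0x9d7e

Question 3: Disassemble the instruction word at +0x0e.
[0e] 00 80 → 0x8000
  op=0x8000>>12=0x8 ⇒ nop (N)

nop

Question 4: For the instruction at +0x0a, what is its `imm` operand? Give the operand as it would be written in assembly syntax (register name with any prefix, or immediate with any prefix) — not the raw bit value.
451

+0x0a: c3 af ⇒ word 0xafc3 (little)
  opcode bits[15:12]=0xa: ldi/RI
  rd: (w>>9)&0x7=0x7 → %r7
  imm: (w>>0)&0x1ff=0x1c3 → 451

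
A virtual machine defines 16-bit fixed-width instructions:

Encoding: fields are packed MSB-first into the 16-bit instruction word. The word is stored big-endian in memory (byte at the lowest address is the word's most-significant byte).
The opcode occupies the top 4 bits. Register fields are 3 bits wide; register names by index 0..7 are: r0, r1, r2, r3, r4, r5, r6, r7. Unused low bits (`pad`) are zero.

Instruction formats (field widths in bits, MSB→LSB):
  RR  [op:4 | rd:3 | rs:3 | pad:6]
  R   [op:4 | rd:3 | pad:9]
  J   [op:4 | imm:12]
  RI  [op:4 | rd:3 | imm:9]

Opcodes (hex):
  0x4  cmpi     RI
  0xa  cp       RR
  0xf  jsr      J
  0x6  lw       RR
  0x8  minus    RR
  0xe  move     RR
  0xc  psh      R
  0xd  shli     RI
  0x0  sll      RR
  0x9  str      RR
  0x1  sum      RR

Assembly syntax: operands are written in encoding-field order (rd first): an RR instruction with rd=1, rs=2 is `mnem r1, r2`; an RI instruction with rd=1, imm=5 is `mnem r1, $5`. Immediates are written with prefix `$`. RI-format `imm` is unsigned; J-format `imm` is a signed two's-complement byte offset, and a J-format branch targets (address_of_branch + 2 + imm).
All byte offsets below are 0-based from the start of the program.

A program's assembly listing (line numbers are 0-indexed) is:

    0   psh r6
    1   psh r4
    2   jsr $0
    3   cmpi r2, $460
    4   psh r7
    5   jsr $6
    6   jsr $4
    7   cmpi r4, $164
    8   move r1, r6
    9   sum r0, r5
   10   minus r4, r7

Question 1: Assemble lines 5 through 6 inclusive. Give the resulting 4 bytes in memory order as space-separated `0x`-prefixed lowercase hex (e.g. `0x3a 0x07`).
0xf0 0x06 0xf0 0x04

L5: jsr op=0xf:4|imm=6:12 ⇒ 0xf006 ⇒ big f0 06
L6: jsr op=0xf:4|imm=4:12 ⇒ 0xf004 ⇒ big f0 04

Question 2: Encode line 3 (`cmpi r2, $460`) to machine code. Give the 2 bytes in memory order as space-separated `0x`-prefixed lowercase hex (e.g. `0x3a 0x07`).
0x45 0xcc

L3: cmpi op=0x4:4|rd=2:3|imm=460:9 ⇒ 0x45cc ⇒ big 45 cc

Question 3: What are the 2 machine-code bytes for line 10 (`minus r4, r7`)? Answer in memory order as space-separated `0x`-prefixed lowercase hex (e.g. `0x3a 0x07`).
L10: minus op=0x8:4|rd=4:3|rs=7:3|pad=0:6 ⇒ 0x89c0 ⇒ big 89 c0

0x89 0xc0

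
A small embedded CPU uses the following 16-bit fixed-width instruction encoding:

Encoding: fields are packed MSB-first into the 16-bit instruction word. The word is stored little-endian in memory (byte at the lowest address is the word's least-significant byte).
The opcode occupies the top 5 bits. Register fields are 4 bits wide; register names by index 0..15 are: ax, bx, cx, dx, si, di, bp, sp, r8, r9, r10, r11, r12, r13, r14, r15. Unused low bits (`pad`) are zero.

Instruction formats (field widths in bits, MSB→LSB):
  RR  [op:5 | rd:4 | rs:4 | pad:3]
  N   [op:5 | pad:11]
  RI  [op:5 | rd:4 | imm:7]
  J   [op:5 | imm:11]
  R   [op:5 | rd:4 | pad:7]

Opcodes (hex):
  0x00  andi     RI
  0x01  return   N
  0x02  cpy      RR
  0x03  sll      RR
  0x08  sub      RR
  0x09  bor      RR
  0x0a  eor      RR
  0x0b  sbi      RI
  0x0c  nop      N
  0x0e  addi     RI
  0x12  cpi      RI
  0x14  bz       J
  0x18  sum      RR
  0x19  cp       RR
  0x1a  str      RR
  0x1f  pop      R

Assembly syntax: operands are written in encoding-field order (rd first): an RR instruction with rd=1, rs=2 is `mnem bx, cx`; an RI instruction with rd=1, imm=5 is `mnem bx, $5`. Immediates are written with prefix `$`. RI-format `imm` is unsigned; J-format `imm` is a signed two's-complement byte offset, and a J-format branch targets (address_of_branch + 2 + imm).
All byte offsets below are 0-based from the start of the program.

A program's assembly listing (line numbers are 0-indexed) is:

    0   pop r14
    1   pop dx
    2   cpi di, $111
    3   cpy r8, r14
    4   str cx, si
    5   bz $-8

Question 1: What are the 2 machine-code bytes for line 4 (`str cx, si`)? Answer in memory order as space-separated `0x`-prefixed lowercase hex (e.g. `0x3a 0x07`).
0x20 0xd1

L4: str op=0x1a:5|rd=2:4|rs=4:4|pad=0:3 ⇒ 0xd120 ⇒ little 20 d1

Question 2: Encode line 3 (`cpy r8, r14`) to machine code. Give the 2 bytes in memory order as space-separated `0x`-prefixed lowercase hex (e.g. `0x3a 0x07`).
0x70 0x14

3. cpy fields op=0x2:5|rd=8:4|rs=14:4|pad=0:3 → word 1470h → 70 14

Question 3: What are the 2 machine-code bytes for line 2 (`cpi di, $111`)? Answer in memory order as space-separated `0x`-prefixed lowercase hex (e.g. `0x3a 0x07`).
0xef 0x92

2. cpi fields op=0x12:5|rd=5:4|imm=111:7 → word 92efh → ef 92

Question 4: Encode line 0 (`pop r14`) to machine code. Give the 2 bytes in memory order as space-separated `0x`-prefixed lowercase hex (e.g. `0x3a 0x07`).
0. pop fields op=0x1f:5|rd=14:4|pad=0:7 → word ff00h → 00 ff

0x00 0xff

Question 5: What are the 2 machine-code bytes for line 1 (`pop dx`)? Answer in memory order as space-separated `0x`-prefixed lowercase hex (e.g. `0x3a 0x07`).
0x80 0xf9

1. pop fields op=0x1f:5|rd=3:4|pad=0:7 → word f980h → 80 f9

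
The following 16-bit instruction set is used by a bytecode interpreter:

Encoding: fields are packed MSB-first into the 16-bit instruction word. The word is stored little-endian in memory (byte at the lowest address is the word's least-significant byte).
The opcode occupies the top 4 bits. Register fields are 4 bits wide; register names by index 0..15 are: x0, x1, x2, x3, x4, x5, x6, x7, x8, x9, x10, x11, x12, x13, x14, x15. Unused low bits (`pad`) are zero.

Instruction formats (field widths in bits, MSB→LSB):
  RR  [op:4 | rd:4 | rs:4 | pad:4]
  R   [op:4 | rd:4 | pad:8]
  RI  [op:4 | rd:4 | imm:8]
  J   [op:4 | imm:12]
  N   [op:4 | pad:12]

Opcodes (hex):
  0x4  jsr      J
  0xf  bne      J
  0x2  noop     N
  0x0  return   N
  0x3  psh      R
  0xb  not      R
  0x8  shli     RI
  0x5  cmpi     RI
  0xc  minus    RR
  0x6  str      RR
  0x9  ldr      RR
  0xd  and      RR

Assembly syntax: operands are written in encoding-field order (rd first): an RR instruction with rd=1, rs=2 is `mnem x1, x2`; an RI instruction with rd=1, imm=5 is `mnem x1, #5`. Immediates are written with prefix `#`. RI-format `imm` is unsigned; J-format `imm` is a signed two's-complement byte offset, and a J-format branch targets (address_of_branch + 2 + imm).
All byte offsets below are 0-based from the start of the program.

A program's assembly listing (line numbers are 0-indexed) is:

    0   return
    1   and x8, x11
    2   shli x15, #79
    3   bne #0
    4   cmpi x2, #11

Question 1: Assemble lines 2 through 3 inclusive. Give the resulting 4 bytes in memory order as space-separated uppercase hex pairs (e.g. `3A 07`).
2. shli fields op=0x8:4|rd=15:4|imm=79:8 → word 8f4fh → 4f 8f
3. bne fields op=0xf:4|imm=0:12 → word f000h → 00 f0

4F 8F 00 F0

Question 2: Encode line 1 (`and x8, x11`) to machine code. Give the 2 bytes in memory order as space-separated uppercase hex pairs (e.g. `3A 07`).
line 1 (and): pack op=0xd:4|rd=8:4|rs=11:4|pad=0:4 = 0xd8b0; little→ b0 d8

B0 D8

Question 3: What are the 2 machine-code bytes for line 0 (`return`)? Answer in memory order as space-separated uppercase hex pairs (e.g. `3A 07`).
00 00

line 0 (return): pack op=0x0:4|pad=0:12 = 0x0000; little→ 00 00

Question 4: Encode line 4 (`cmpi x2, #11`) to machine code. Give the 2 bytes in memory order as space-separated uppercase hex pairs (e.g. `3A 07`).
L4: cmpi op=0x5:4|rd=2:4|imm=11:8 ⇒ 0x520b ⇒ little 0b 52

0B 52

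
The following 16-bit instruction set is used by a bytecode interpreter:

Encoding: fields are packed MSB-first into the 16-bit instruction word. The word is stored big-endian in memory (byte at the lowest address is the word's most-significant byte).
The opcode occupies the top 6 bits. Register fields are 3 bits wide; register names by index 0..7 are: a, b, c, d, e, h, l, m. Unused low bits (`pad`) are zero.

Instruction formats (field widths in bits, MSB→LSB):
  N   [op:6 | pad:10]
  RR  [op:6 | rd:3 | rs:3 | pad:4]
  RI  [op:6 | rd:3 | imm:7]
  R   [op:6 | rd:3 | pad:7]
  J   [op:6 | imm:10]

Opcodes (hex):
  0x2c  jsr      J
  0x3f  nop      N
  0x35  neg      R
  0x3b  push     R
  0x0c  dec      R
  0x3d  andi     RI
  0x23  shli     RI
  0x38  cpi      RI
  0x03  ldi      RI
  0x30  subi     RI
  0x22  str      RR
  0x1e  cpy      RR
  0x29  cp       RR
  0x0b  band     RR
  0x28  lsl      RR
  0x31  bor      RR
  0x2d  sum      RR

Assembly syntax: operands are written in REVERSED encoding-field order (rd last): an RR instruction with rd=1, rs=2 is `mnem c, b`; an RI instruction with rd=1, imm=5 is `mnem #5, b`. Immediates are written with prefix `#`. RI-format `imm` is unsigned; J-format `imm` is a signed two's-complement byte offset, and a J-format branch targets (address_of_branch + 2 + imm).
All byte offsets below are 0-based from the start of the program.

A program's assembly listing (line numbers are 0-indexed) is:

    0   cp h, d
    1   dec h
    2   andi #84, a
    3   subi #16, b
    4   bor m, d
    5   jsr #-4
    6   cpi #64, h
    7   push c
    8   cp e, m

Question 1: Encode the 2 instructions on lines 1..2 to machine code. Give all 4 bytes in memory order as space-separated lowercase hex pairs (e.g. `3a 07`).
32 80 f4 54

L1: dec op=0xc:6|rd=5:3|pad=0:7 ⇒ 0x3280 ⇒ big 32 80
L2: andi op=0x3d:6|rd=0:3|imm=84:7 ⇒ 0xf454 ⇒ big f4 54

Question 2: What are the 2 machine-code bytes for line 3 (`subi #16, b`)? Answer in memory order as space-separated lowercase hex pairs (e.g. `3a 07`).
line 3 (subi): pack op=0x30:6|rd=1:3|imm=16:7 = 0xc090; big→ c0 90

c0 90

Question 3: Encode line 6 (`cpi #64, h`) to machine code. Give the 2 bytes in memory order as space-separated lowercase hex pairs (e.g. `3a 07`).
L6: cpi op=0x38:6|rd=5:3|imm=64:7 ⇒ 0xe2c0 ⇒ big e2 c0

e2 c0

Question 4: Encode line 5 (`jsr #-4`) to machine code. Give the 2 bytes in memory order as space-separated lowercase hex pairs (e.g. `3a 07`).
5. jsr fields op=0x2c:6|imm=-4:10 → word b3fch → b3 fc

b3 fc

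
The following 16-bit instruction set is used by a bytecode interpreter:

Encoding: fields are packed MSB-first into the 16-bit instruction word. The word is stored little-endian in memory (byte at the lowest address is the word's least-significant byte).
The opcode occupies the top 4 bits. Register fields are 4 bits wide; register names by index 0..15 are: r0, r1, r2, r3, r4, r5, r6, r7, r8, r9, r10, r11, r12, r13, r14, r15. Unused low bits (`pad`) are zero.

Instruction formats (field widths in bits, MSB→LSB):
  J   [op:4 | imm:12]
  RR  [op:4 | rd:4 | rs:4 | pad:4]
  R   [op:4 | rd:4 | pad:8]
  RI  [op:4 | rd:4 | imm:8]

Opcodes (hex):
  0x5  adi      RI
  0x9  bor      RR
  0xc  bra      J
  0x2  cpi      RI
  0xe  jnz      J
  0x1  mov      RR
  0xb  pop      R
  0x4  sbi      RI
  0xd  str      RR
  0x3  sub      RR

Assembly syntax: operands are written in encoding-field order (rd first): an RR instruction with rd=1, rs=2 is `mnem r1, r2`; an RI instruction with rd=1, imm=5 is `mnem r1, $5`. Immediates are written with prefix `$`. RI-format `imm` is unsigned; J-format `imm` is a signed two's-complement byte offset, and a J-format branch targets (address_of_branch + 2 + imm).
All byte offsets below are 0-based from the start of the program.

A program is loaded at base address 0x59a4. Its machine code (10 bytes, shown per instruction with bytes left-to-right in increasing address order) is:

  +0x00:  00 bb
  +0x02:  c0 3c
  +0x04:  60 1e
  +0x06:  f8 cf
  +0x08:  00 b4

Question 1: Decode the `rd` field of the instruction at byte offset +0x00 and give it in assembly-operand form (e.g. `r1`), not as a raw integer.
r11

off 0x00: read 00 bb as little → 0xbb00
  opcode bits[15:12]=0xb: pop/R
  rd@[11:8]=0xb ⇒ r11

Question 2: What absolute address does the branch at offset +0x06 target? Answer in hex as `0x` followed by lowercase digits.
0x59a4

+0x06: f8 cf ⇒ word 0xcff8 (little)
  opcode bits[15:12]=0xc: bra/J
  [11:0] imm=4088 (s12→-8) = $-8
  target = base 0x59a4 + off 0x06 + 2 + imm -8 = 0x59a4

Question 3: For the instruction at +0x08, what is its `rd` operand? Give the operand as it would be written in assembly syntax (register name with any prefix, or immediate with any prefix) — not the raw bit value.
@+08  little-endian(00 b4) = 0xb400
  top 4b → 0xb → pop [R]
  rd: (w>>8)&0xf=0x4 → r4

r4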